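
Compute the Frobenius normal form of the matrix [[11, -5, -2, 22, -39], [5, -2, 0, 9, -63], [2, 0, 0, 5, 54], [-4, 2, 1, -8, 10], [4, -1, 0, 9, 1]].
The invariant factors of A (the non-unit diagonal entries of the Smith normal form of xI - A over ℚ[x]) are (x - 1)^2(x^3 + 3x - 5), each dividing the next. The characteristic polynomial is their product, (x - 1)^2(x^3 + 3x - 5).

The rational canonical form is the block-diagonal matrix of companion matrices C(f_i):
R = [[0, 0, 0, 0, 5], [1, 0, 0, 0, -13], [0, 1, 0, 0, 11], [0, 0, 1, 0, -4], [0, 0, 0, 1, 2]].

Note the characteristic polynomial does not split into linear factors over ℚ, so A has no Jordan form over ℚ; the rational canonical form exists over any field.

R = [[0, 0, 0, 0, 5], [1, 0, 0, 0, -13], [0, 1, 0, 0, 11], [0, 0, 1, 0, -4], [0, 0, 0, 1, 2]]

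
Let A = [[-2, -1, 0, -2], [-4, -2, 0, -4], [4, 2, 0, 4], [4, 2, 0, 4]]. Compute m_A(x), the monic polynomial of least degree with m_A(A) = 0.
The characteristic polynomial factors as x^4. The minimal polynomial is ∏(x - λ)^{k_λ} where k_λ is the size of the largest Jordan block at λ.

For λ = 0: rank(A) = 1, and the largest Jordan block has size 2 (the smallest k with rank(A^k) = rank(A^(k+1))).

So m_A(x) = x^2.

m_A(x) = x^2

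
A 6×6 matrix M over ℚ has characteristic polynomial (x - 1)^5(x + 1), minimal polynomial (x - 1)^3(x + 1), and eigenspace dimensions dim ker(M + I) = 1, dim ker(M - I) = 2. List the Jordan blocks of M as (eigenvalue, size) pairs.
Jordan blocks: (-1, 1), (1, 3), (1, 2)

λ = -1: algebraic multiplicity 1 (exponent in χ_M), largest block size 1 (exponent in m_M), 1 block (geometric multiplicity). This forces block sizes [1].
λ = 1: algebraic multiplicity 5 (exponent in χ_M), largest block size 3 (exponent in m_M), 2 blocks (geometric multiplicity). These force block sizes [3, 2].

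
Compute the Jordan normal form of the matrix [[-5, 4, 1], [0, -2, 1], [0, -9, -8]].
The characteristic polynomial is det(xI - A) = (x + 5)^3, so the eigenvalues are -5 (algebraic multiplicity 3).

For λ = -5: rank(A + 5I) = 2, rank((A + 5I)^2) = 1, rank((A + 5I)^3) = 0. The eigenspace has dimension 3 - 2 = 1, so there is 1 Jordan block; the rank sequence gives block sizes [3].

Assembling the blocks gives the Jordan form J above.

J = [[-5, 1, 0], [0, -5, 1], [0, 0, -5]]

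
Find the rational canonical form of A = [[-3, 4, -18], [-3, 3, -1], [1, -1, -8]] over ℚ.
R = [[0, 0, -25], [1, 0, -20], [0, 1, -8]]

The invariant factors of A (the non-unit diagonal entries of the Smith normal form of xI - A over ℚ[x]) are (x + 5)(x^2 + 3x + 5), each dividing the next. The characteristic polynomial is their product, (x + 5)(x^2 + 3x + 5).

The rational canonical form is the block-diagonal matrix of companion matrices C(f_i):
R = [[0, 0, -25], [1, 0, -20], [0, 1, -8]].

Note the characteristic polynomial does not split into linear factors over ℚ, so A has no Jordan form over ℚ; the rational canonical form exists over any field.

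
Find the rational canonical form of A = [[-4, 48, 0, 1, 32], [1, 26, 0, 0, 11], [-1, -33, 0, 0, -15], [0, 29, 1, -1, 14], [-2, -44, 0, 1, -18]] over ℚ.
R = [[0, 0, 0, 0, 72], [1, 0, 0, 0, 12], [0, 1, 0, 0, -4], [0, 0, 1, 0, 18], [0, 0, 0, 1, 3]]

The invariant factors of A (the non-unit diagonal entries of the Smith normal form of xI - A over ℚ[x]) are (x - 6)(x + 3)(x^3 + 4), each dividing the next. The characteristic polynomial is their product, (x - 6)(x + 3)(x^3 + 4).

The rational canonical form is the block-diagonal matrix of companion matrices C(f_i):
R = [[0, 0, 0, 0, 72], [1, 0, 0, 0, 12], [0, 1, 0, 0, -4], [0, 0, 1, 0, 18], [0, 0, 0, 1, 3]].

Note the characteristic polynomial does not split into linear factors over ℚ, so A has no Jordan form over ℚ; the rational canonical form exists over any field.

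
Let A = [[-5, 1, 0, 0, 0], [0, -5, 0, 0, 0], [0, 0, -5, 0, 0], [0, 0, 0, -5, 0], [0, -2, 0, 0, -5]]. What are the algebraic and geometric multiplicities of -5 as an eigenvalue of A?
algebraic multiplicity 5, geometric multiplicity 4

The characteristic polynomial is (x + 5)^5, so the factor x + 5 appears with exponent 5: the algebraic multiplicity is 5.

rank(A + 5I) = 1, so the eigenspace has dimension 5 - 1 = 4: the geometric multiplicity is 4.

Since 4 < 5, A is not diagonalizable.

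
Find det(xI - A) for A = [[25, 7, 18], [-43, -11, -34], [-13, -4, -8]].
χ_A(x) = (x - 2)^3

xI - A = [[x - 25, -7, -18], [43, x + 11, 34], [13, 4, x + 8]].

Expanding det(xI - A) along the first row:
det(xI - A) = + (x - 25)·det([[x + 11, 34], [4, x + 8]]) - (-7)·det([[43, 34], [13, x + 8]]) + (-18)·det([[43, x + 11], [13, 4]]).

Evaluating gives χ_A(x) = x^3 - 6x^2 + 12x - 8 = (x - 2)^3.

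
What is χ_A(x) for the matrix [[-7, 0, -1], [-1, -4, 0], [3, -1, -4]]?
xI - A = [[x + 7, 0, 1], [1, x + 4, 0], [-3, 1, x + 4]].

Expanding det(xI - A) along the first row:
det(xI - A) = + (x + 7)·det([[x + 4, 0], [1, x + 4]]) - (0)·det([[1, 0], [-3, x + 4]]) + (1)·det([[1, x + 4], [-3, 1]]).

Evaluating gives χ_A(x) = x^3 + 15x^2 + 75x + 125 = (x + 5)^3.

χ_A(x) = (x + 5)^3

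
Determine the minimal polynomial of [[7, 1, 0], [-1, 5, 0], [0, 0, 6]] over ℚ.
The characteristic polynomial factors as (x - 6)^3. The minimal polynomial is ∏(x - λ)^{k_λ} where k_λ is the size of the largest Jordan block at λ.

For λ = 6: rank(A - 6I) = 1, and the largest Jordan block has size 2 (the smallest k with rank((A - 6I)^k) = rank((A - 6I)^(k+1))).

So m_A(x) = (x - 6)^2.

m_A(x) = (x - 6)^2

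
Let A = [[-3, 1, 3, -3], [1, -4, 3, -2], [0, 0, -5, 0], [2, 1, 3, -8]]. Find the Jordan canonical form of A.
The characteristic polynomial is det(xI - A) = (x + 5)^4, so the eigenvalues are -5 (algebraic multiplicity 4).

For λ = -5: rank(A + 5I) = 2, rank((A + 5I)^2) = 1, rank((A + 5I)^3) = 0. The eigenspace has dimension 4 - 2 = 2, so there are 2 Jordan blocks; the rank sequence gives block sizes [3, 1].

Assembling the blocks gives the Jordan form J above.

J = [[-5, 1, 0, 0], [0, -5, 1, 0], [0, 0, -5, 0], [0, 0, 0, -5]]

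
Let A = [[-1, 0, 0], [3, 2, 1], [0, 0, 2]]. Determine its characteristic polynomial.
χ_A(x) = (x - 2)^2(x + 1)

xI - A = [[x + 1, 0, 0], [-3, x - 2, -1], [0, 0, x - 2]].

Expanding det(xI - A) along the first row:
det(xI - A) = + (x + 1)·det([[x - 2, -1], [0, x - 2]]) - (0)·det([[-3, -1], [0, x - 2]]) + (0)·det([[-3, x - 2], [0, 0]]).

Evaluating gives χ_A(x) = x^3 - 3x^2 + 4 = (x - 2)^2(x + 1).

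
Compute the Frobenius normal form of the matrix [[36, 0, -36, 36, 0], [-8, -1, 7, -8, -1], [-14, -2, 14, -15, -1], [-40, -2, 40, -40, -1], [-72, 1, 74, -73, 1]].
R = [[0, 0, 0, 0, 36], [1, 0, 0, 0, -81], [0, 1, 0, 0, 78], [0, 0, 1, 0, -39], [0, 0, 0, 1, 10]]

The invariant factors of A (the non-unit diagonal entries of the Smith normal form of xI - A over ℚ[x]) are (x - 4)(x^2 - 3x + 3)^2, each dividing the next. The characteristic polynomial is their product, (x - 4)(x^2 - 3x + 3)^2.

The rational canonical form is the block-diagonal matrix of companion matrices C(f_i):
R = [[0, 0, 0, 0, 36], [1, 0, 0, 0, -81], [0, 1, 0, 0, 78], [0, 0, 1, 0, -39], [0, 0, 0, 1, 10]].

Note the characteristic polynomial does not split into linear factors over ℚ, so A has no Jordan form over ℚ; the rational canonical form exists over any field.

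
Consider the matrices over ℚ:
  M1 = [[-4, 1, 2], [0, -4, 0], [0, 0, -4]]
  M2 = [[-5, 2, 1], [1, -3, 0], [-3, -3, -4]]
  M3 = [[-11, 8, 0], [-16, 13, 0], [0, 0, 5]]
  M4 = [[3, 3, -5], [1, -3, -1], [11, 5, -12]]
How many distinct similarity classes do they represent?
Characteristic polynomials: χ_{M1} = (x + 4)^3, χ_{M2} = (x + 4)^3, χ_{M3} = (x - 5)^2(x + 3), χ_{M4} = (x + 4)^3.

{M1}: invariant factors x + 4, (x + 4)^2.

{M2, M4}: invariant factors (x + 4)^3.

{M3}: invariant factors x - 5, (x - 5)(x + 3).

Matrices are similar if and only if their invariant-factor lists agree; the partition into similarity classes is {M1}, {M2, M4}, {M3}.

3 classes: {M1}, {M2, M4}, {M3}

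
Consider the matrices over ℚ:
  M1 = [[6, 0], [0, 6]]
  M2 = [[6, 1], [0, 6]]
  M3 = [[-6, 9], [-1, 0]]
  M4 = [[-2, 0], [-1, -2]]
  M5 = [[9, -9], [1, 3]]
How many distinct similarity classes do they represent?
Characteristic polynomials: χ_{M1} = (x - 6)^2, χ_{M2} = (x - 6)^2, χ_{M3} = (x + 3)^2, χ_{M4} = (x + 2)^2, χ_{M5} = (x - 6)^2.

{M1}: invariant factors x - 6, x - 6.

{M2, M5}: invariant factors (x - 6)^2.

{M3}: invariant factors (x + 3)^2.

{M4}: invariant factors (x + 2)^2.

Matrices are similar if and only if their invariant-factor lists agree; the partition into similarity classes is {M1}, {M2, M5}, {M3}, {M4}.

4 classes: {M1}, {M2, M5}, {M3}, {M4}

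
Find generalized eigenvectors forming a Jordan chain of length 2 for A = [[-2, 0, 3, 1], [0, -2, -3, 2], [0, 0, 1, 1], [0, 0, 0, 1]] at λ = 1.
v_1 = [[-2, 3, -2, 1]]^T, v_2 = [[1, -1, 1, 0]]^T

We seek v_1 ∈ ker((A - I)^2) \ ker(A - I), then set v_{i+1} = (A - I) v_i.

One such chain is v_1 = [[-2, 3, -2, 1]]^T, v_2 = [[1, -1, 1, 0]]^T. Check: (A - I) v_2 = [[0, 0, 0, 0]]^T = 0.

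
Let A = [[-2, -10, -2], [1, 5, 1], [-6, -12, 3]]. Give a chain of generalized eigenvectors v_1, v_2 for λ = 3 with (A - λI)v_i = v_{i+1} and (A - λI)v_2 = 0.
v_1 = [[0, 0, 1]]^T, v_2 = [[-2, 1, 0]]^T

We seek v_1 ∈ ker((A - 3I)^2) \ ker(A - 3I), then set v_{i+1} = (A - 3I) v_i.

One such chain is v_1 = [[0, 0, 1]]^T, v_2 = [[-2, 1, 0]]^T. Check: (A - 3I) v_2 = [[0, 0, 0]]^T = 0.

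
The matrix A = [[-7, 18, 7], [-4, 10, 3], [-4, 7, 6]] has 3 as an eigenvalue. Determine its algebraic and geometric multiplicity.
algebraic multiplicity 3, geometric multiplicity 1

The characteristic polynomial is (x - 3)^3, so the factor x - 3 appears with exponent 3: the algebraic multiplicity is 3.

rank(A - 3I) = 2, so the eigenspace has dimension 3 - 2 = 1: the geometric multiplicity is 1.

Since 1 < 3, A is not diagonalizable.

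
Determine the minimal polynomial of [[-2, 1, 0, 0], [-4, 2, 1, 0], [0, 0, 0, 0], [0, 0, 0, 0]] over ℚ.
The characteristic polynomial factors as x^4. The minimal polynomial is ∏(x - λ)^{k_λ} where k_λ is the size of the largest Jordan block at λ.

For λ = 0: rank(A) = 2, and the largest Jordan block has size 3 (the smallest k with rank(A^k) = rank(A^(k+1))).

So m_A(x) = x^3.

m_A(x) = x^3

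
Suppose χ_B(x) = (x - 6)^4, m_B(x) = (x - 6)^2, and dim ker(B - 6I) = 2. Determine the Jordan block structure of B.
λ = 6: algebraic multiplicity 4 (exponent in χ_B), largest block size 2 (exponent in m_B), 2 blocks (geometric multiplicity). These force block sizes [2, 2].

Jordan blocks: (6, 2), (6, 2)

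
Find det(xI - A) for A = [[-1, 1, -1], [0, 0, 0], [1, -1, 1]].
xI - A = [[x + 1, -1, 1], [0, x, 0], [-1, 1, x - 1]].

Expanding det(xI - A) along the first row:
det(xI - A) = + (x + 1)·det([[x, 0], [1, x - 1]]) - (-1)·det([[0, 0], [-1, x - 1]]) + (1)·det([[0, x], [-1, 1]]).

Evaluating gives χ_A(x) = x^3.

χ_A(x) = x^3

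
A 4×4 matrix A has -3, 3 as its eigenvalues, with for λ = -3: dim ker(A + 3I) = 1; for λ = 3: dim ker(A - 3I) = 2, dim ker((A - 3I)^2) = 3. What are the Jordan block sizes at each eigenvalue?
Jordan blocks: (-3, 1), (3, 2), (3, 1)

λ = -3: successive nullity increments [1] count blocks of size ≥ k; block sizes are [1].
λ = 3: successive nullity increments [2, 1] count blocks of size ≥ k; block sizes are [2, 1].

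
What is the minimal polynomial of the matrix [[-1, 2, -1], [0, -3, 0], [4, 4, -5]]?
m_A(x) = (x + 3)^2

The characteristic polynomial factors as (x + 3)^3. The minimal polynomial is ∏(x - λ)^{k_λ} where k_λ is the size of the largest Jordan block at λ.

For λ = -3: rank(A + 3I) = 1, and the largest Jordan block has size 2 (the smallest k with rank((A + 3I)^k) = rank((A + 3I)^(k+1))).

So m_A(x) = (x + 3)^2.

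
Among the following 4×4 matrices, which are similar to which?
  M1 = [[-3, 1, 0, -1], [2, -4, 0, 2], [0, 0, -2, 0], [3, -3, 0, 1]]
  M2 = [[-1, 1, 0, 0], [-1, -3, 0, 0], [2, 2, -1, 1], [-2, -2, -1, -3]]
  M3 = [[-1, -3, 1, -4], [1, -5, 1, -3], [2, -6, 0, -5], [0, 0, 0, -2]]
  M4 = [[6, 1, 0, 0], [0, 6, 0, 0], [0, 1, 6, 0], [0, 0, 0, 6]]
3 classes: {M1}, {M2, M3}, {M4}

Characteristic polynomials: χ_{M1} = (x + 2)^4, χ_{M2} = (x + 2)^4, χ_{M3} = (x + 2)^4, χ_{M4} = (x - 6)^4.

{M1}: invariant factors x + 2, x + 2, (x + 2)^2.

{M2, M3}: invariant factors (x + 2)^2, (x + 2)^2.

{M4}: invariant factors x - 6, x - 6, (x - 6)^2.

Matrices are similar if and only if their invariant-factor lists agree; the partition into similarity classes is {M1}, {M2, M3}, {M4}.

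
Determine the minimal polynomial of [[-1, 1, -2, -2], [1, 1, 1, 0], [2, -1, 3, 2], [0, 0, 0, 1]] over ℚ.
The characteristic polynomial factors as (x - 1)^4. The minimal polynomial is ∏(x - λ)^{k_λ} where k_λ is the size of the largest Jordan block at λ.

For λ = 1: rank(A - I) = 2, and the largest Jordan block has size 3 (the smallest k with rank((A - I)^k) = rank((A - I)^(k+1))).

So m_A(x) = (x - 1)^3.

m_A(x) = (x - 1)^3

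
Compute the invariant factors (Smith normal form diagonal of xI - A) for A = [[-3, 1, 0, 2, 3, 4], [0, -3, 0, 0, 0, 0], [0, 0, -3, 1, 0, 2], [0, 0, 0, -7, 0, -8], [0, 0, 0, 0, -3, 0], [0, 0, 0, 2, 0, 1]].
The Jordan structure of A has elementary divisors (x + 3)^2, (x + 3)^2, (x + 3), (x + 3). Arranging the block sizes at each eigenvalue in decreasing order and taking row products gives the invariant factors.

Invariant factors (smallest first, each dividing the next): x + 3, x + 3, (x + 3)^2, (x + 3)^2.

Check: the last factor (x + 3)^2 is the minimal polynomial, and the product (x + 3)^6 is the characteristic polynomial.

x + 3, x + 3, (x + 3)^2, (x + 3)^2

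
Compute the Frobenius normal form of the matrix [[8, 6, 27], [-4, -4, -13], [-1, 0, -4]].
The invariant factors of A (the non-unit diagonal entries of the Smith normal form of xI - A over ℚ[x]) are x^3 + 3x - 2, each dividing the next. The characteristic polynomial is their product, x^3 + 3x - 2.

The rational canonical form is the block-diagonal matrix of companion matrices C(f_i):
R = [[0, 0, 2], [1, 0, -3], [0, 1, 0]].

Note the characteristic polynomial does not split into linear factors over ℚ, so A has no Jordan form over ℚ; the rational canonical form exists over any field.

R = [[0, 0, 2], [1, 0, -3], [0, 1, 0]]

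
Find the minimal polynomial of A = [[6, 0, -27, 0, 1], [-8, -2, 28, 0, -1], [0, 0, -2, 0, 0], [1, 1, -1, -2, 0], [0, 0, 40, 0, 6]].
The characteristic polynomial factors as (x - 6)^2(x + 2)^3. The minimal polynomial is ∏(x - λ)^{k_λ} where k_λ is the size of the largest Jordan block at λ.

For λ = -2: rank(A + 2I) = 4, and the largest Jordan block has size 3 (the smallest k with rank((A + 2I)^k) = rank((A + 2I)^(k+1))).
For λ = 6: rank(A - 6I) = 4, and the largest Jordan block has size 2 (the smallest k with rank((A - 6I)^k) = rank((A - 6I)^(k+1))).

So m_A(x) = (x - 6)^2(x + 2)^3.

m_A(x) = (x - 6)^2(x + 2)^3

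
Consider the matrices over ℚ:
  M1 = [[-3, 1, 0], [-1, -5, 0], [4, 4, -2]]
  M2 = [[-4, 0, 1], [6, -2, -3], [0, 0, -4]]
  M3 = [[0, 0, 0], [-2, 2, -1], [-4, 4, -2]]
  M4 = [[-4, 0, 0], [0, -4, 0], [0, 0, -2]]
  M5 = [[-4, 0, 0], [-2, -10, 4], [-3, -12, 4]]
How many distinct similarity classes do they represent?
Characteristic polynomials: χ_{M1} = (x + 2)(x + 4)^2, χ_{M2} = (x + 2)(x + 4)^2, χ_{M3} = x^3, χ_{M4} = (x + 2)(x + 4)^2, χ_{M5} = (x + 2)(x + 4)^2.

{M1, M2, M5}: invariant factors (x + 2)(x + 4)^2.

{M3}: invariant factors x, x^2.

{M4}: invariant factors x + 4, (x + 2)(x + 4).

Matrices are similar if and only if their invariant-factor lists agree; the partition into similarity classes is {M1, M2, M5}, {M3}, {M4}.

3 classes: {M1, M2, M5}, {M3}, {M4}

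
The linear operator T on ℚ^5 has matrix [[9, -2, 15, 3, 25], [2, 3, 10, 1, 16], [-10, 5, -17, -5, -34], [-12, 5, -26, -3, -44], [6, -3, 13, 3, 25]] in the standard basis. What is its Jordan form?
The characteristic polynomial is det(xI - A) = (x - 4)^2(x - 3)^3, so the eigenvalues are 3 (algebraic multiplicity 3), 4 (algebraic multiplicity 2).

For λ = 3: rank(A - 3I) = 4, rank((A - 3I)^2) = 3, rank((A - 3I)^3) = 2. The eigenspace has dimension 5 - 4 = 1, so there is 1 Jordan block; the rank sequence gives block sizes [3].

For λ = 4: rank(A - 4I) = 4, rank((A - 4I)^2) = 3. The eigenspace has dimension 5 - 4 = 1, so there is 1 Jordan block; the rank sequence gives block sizes [2].

Assembling the blocks gives the Jordan form J above.

J = [[3, 1, 0, 0, 0], [0, 3, 1, 0, 0], [0, 0, 3, 0, 0], [0, 0, 0, 4, 1], [0, 0, 0, 0, 4]]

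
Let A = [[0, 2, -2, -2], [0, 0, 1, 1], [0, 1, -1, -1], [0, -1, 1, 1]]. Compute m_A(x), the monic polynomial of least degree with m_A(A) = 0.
m_A(x) = x^3

The characteristic polynomial factors as x^4. The minimal polynomial is ∏(x - λ)^{k_λ} where k_λ is the size of the largest Jordan block at λ.

For λ = 0: rank(A) = 2, and the largest Jordan block has size 3 (the smallest k with rank(A^k) = rank(A^(k+1))).

So m_A(x) = x^3.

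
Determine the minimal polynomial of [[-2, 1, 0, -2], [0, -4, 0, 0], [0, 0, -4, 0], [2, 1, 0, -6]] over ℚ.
The characteristic polynomial factors as (x + 4)^4. The minimal polynomial is ∏(x - λ)^{k_λ} where k_λ is the size of the largest Jordan block at λ.

For λ = -4: rank(A + 4I) = 1, and the largest Jordan block has size 2 (the smallest k with rank((A + 4I)^k) = rank((A + 4I)^(k+1))).

So m_A(x) = (x + 4)^2.

m_A(x) = (x + 4)^2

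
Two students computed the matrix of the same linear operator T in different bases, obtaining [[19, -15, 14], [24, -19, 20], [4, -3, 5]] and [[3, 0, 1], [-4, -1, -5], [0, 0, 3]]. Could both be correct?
Two matrices over a field are similar if and only if they have the same invariant factors.

Both A and B have characteristic polynomial (x - 3)^2(x + 1) and minimal polynomial (x - 3)^2(x + 1). Computing further, both have invariant factors (x - 3)^2(x + 1). Hence A and B are similar.

Yes.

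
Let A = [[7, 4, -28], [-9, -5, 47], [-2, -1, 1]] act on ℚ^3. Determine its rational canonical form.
The invariant factors of A (the non-unit diagonal entries of the Smith normal form of xI - A over ℚ[x]) are (x - 3)(x^2 - 6), each dividing the next. The characteristic polynomial is their product, (x - 3)(x^2 - 6).

The rational canonical form is the block-diagonal matrix of companion matrices C(f_i):
R = [[0, 0, -18], [1, 0, 6], [0, 1, 3]].

Note the characteristic polynomial does not split into linear factors over ℚ, so A has no Jordan form over ℚ; the rational canonical form exists over any field.

R = [[0, 0, -18], [1, 0, 6], [0, 1, 3]]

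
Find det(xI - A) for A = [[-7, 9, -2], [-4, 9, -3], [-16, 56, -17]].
χ_A(x) = (x + 5)^3

xI - A = [[x + 7, -9, 2], [4, x - 9, 3], [16, -56, x + 17]].

Expanding det(xI - A) along the first row:
det(xI - A) = + (x + 7)·det([[x - 9, 3], [-56, x + 17]]) - (-9)·det([[4, 3], [16, x + 17]]) + (2)·det([[4, x - 9], [16, -56]]).

Evaluating gives χ_A(x) = x^3 + 15x^2 + 75x + 125 = (x + 5)^3.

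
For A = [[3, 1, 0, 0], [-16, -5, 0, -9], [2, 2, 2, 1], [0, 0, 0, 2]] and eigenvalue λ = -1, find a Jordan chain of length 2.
We seek v_1 ∈ ker((A + I)^2) \ ker(A + I), then set v_{i+1} = (A + I) v_i.

One such chain is v_1 = [[0, 1, 0, 0]]^T, v_2 = [[1, -4, 2, 0]]^T. Check: (A + I) v_2 = [[0, 0, 0, 0]]^T = 0.

v_1 = [[0, 1, 0, 0]]^T, v_2 = [[1, -4, 2, 0]]^T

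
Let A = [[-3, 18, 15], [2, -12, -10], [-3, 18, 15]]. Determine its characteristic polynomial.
χ_A(x) = x^3

xI - A = [[x + 3, -18, -15], [-2, x + 12, 10], [3, -18, x - 15]].

Expanding det(xI - A) along the first row:
det(xI - A) = + (x + 3)·det([[x + 12, 10], [-18, x - 15]]) - (-18)·det([[-2, 10], [3, x - 15]]) + (-15)·det([[-2, x + 12], [3, -18]]).

Evaluating gives χ_A(x) = x^3.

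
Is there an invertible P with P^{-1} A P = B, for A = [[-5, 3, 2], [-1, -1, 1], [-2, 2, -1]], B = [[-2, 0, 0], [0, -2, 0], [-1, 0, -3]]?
Both have characteristic polynomial (x + 2)^2(x + 3), but the minimal polynomial of A is (x + 2)^2(x + 3) while the minimal polynomial of B is (x + 2)(x + 3). The minimal polynomial is a similarity invariant, so A and B are not similar.

No.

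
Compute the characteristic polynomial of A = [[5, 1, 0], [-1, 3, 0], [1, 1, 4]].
xI - A = [[x - 5, -1, 0], [1, x - 3, 0], [-1, -1, x - 4]].

Expanding det(xI - A) along the first row:
det(xI - A) = + (x - 5)·det([[x - 3, 0], [-1, x - 4]]) - (-1)·det([[1, 0], [-1, x - 4]]) + (0)·det([[1, x - 3], [-1, -1]]).

Evaluating gives χ_A(x) = x^3 - 12x^2 + 48x - 64 = (x - 4)^3.

χ_A(x) = (x - 4)^3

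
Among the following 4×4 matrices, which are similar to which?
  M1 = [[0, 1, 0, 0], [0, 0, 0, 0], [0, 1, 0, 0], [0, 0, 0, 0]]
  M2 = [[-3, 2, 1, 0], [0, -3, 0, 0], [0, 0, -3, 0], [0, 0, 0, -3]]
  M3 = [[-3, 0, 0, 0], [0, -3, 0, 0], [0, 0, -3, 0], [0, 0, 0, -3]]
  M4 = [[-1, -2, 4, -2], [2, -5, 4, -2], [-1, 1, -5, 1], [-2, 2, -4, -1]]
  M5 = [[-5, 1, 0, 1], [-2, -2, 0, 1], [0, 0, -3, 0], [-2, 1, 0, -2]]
Characteristic polynomials: χ_{M1} = x^4, χ_{M2} = (x + 3)^4, χ_{M3} = (x + 3)^4, χ_{M4} = (x + 3)^4, χ_{M5} = (x + 3)^4.

{M1}: invariant factors x, x, x^2.

{M2, M4, M5}: invariant factors x + 3, x + 3, (x + 3)^2.

{M3}: invariant factors x + 3, x + 3, x + 3, x + 3.

Matrices are similar if and only if their invariant-factor lists agree; the partition into similarity classes is {M1}, {M2, M4, M5}, {M3}.

3 classes: {M1}, {M2, M4, M5}, {M3}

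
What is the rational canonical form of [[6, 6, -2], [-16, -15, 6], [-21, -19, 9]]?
The invariant factors of A (the non-unit diagonal entries of the Smith normal form of xI - A over ℚ[x]) are x^3 - 3x - 4, each dividing the next. The characteristic polynomial is their product, x^3 - 3x - 4.

The rational canonical form is the block-diagonal matrix of companion matrices C(f_i):
R = [[0, 0, 4], [1, 0, 3], [0, 1, 0]].

Note the characteristic polynomial does not split into linear factors over ℚ, so A has no Jordan form over ℚ; the rational canonical form exists over any field.

R = [[0, 0, 4], [1, 0, 3], [0, 1, 0]]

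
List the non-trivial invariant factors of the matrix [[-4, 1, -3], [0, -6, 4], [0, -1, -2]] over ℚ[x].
The Jordan structure of A has elementary divisors (x + 4)^3. Arranging the block sizes at each eigenvalue in decreasing order and taking row products gives the invariant factors.

Invariant factors (smallest first, each dividing the next): (x + 4)^3.

Check: the last factor (x + 4)^3 is the minimal polynomial, and the product (x + 4)^3 is the characteristic polynomial.

(x + 4)^3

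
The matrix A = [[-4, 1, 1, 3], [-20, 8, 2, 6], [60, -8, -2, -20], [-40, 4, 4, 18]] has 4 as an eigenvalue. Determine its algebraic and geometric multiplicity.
algebraic multiplicity 2, geometric multiplicity 1

The characteristic polynomial is (x - 6)^2(x - 4)^2, so the factor x - 4 appears with exponent 2: the algebraic multiplicity is 2.

rank(A - 4I) = 3, so the eigenspace has dimension 4 - 3 = 1: the geometric multiplicity is 1.

Since 1 < 2, A is not diagonalizable.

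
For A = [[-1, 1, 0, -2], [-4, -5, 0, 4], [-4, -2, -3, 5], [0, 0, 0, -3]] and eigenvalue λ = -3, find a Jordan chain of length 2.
We seek v_1 ∈ ker((A + 3I)^2) \ ker(A + 3I), then set v_{i+1} = (A + 3I) v_i.

One such chain is v_1 = [[0, 5, 6, 2]]^T, v_2 = [[1, -2, 0, 0]]^T. Check: (A + 3I) v_2 = [[0, 0, 0, 0]]^T = 0.

v_1 = [[0, 5, 6, 2]]^T, v_2 = [[1, -2, 0, 0]]^T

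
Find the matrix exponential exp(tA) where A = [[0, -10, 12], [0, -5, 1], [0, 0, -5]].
e^{tA} = [[1, -2 + 2*e^{-5*t}, 2*(t + e^{5*t} - 1)*e^{-5*t}], [0, e^{-5*t}, t*e^{-5*t}], [0, 0, e^{-5*t}]]

A has Jordan form J = [[-5, 1, 0], [0, -5, 0], [0, 0, 0]] with A = PJP^{-1}, so e^{tA} = P e^{tJ} P^{-1}.

For a Jordan block J_k(λ), e^{tJ_k(λ)} = e^{λt} · (I + tN + t^2 N^2/2! + ... + t^{k-1} N^{k-1}/(k-1)!) where N is the nilpotent superdiagonal part.

Assembling the blocks and conjugating back gives the entries of e^{tA} as shown above.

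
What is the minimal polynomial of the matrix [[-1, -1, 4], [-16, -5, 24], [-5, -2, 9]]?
m_A(x) = (x - 1)^3

The characteristic polynomial factors as (x - 1)^3. The minimal polynomial is ∏(x - λ)^{k_λ} where k_λ is the size of the largest Jordan block at λ.

For λ = 1: rank(A - I) = 2, and the largest Jordan block has size 3 (the smallest k with rank((A - I)^k) = rank((A - I)^(k+1))).

So m_A(x) = (x - 1)^3.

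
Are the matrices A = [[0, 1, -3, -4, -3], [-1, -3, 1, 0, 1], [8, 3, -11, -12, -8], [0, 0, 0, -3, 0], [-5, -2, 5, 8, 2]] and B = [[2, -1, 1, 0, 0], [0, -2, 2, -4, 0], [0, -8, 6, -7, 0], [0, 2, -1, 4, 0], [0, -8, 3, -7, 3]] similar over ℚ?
trace(A) = -15 but trace(B) = 13. The trace is a similarity invariant, so A and B are not similar.

No.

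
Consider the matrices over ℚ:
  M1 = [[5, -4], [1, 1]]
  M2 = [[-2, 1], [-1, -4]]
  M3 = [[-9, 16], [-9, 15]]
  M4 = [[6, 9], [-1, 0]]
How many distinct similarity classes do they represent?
2 classes: {M1, M3, M4}, {M2}

Characteristic polynomials: χ_{M1} = (x - 3)^2, χ_{M2} = (x + 3)^2, χ_{M3} = (x - 3)^2, χ_{M4} = (x - 3)^2.

{M1, M3, M4}: invariant factors (x - 3)^2.

{M2}: invariant factors (x + 3)^2.

Matrices are similar if and only if their invariant-factor lists agree; the partition into similarity classes is {M1, M3, M4}, {M2}.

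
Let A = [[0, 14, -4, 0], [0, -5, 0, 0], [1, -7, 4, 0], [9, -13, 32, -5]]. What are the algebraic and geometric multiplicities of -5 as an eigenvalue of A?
algebraic multiplicity 2, geometric multiplicity 1

The characteristic polynomial is (x - 2)^2(x + 5)^2, so the factor x + 5 appears with exponent 2: the algebraic multiplicity is 2.

rank(A + 5I) = 3, so the eigenspace has dimension 4 - 3 = 1: the geometric multiplicity is 1.

Since 1 < 2, A is not diagonalizable.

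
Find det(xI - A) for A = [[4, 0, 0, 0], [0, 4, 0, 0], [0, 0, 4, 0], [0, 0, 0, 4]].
xI - A = [[x - 4, 0, 0, 0], [0, x - 4, 0, 0], [0, 0, x - 4, 0], [0, 0, 0, x - 4]].

Expanding det(xI - A) along the first row:
det(xI - A) = + (x - 4)·det([[x - 4, 0, 0], [0, x - 4, 0], [0, 0, x - 4]]) - (0)·det([[0, 0, 0], [0, x - 4, 0], [0, 0, x - 4]]) + (0)·det([[0, x - 4, 0], [0, 0, 0], [0, 0, x - 4]]) - (0)·det([[0, x - 4, 0], [0, 0, x - 4], [0, 0, 0]]).

Evaluating gives χ_A(x) = x^4 - 16x^3 + 96x^2 - 256x + 256 = (x - 4)^4.

χ_A(x) = (x - 4)^4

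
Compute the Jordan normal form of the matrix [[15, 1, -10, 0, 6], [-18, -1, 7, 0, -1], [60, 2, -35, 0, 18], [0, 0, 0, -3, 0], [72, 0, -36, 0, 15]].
J = [[-3, 1, 0, 0, 0], [0, -3, 1, 0, 0], [0, 0, -3, 0, 0], [0, 0, 0, -3, 0], [0, 0, 0, 0, 3]]

The characteristic polynomial is det(xI - A) = (x - 3)(x + 3)^4, so the eigenvalues are -3 (algebraic multiplicity 4), 3 (algebraic multiplicity 1).

For λ = -3: rank(A + 3I) = 3, rank((A + 3I)^2) = 2, rank((A + 3I)^3) = 1. The eigenspace has dimension 5 - 3 = 2, so there are 2 Jordan blocks; the rank sequence gives block sizes [3, 1].

For λ = 3: algebraic multiplicity 1 gives one 1×1 block.

Assembling the blocks gives the Jordan form J above.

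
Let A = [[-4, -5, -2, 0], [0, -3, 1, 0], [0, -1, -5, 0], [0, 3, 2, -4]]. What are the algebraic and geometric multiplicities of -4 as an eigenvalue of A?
algebraic multiplicity 4, geometric multiplicity 2

The characteristic polynomial is (x + 4)^4, so the factor x + 4 appears with exponent 4: the algebraic multiplicity is 4.

rank(A + 4I) = 2, so the eigenspace has dimension 4 - 2 = 2: the geometric multiplicity is 2.

Since 2 < 4, A is not diagonalizable.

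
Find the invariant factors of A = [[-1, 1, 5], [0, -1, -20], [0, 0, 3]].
The Jordan structure of A has elementary divisors (x + 1)^2, (x - 3). Arranging the block sizes at each eigenvalue in decreasing order and taking row products gives the invariant factors.

Invariant factors (smallest first, each dividing the next): (x - 3)(x + 1)^2.

Check: the last factor (x - 3)(x + 1)^2 is the minimal polynomial, and the product (x - 3)(x + 1)^2 is the characteristic polynomial.

(x - 3)(x + 1)^2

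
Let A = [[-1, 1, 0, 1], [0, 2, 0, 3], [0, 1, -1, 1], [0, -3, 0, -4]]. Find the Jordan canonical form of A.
The characteristic polynomial is det(xI - A) = (x + 1)^4, so the eigenvalues are -1 (algebraic multiplicity 4).

For λ = -1: rank(A + I) = 1, rank((A + I)^2) = 0. The eigenspace has dimension 4 - 1 = 3, so there are 3 Jordan blocks; the rank sequence gives block sizes [2, 1, 1].

Assembling the blocks gives the Jordan form J above.

J = [[-1, 1, 0, 0], [0, -1, 0, 0], [0, 0, -1, 0], [0, 0, 0, -1]]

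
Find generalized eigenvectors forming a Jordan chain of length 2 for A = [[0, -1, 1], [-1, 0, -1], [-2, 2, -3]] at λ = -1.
v_1 = [[1, 1, -1]]^T, v_2 = [[-1, 1, 2]]^T

We seek v_1 ∈ ker((A + I)^2) \ ker(A + I), then set v_{i+1} = (A + I) v_i.

One such chain is v_1 = [[1, 1, -1]]^T, v_2 = [[-1, 1, 2]]^T. Check: (A + I) v_2 = [[0, 0, 0]]^T = 0.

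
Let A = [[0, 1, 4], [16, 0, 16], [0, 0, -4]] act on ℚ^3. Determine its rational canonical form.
The invariant factors of A (the non-unit diagonal entries of the Smith normal form of xI - A over ℚ[x]) are x + 4, (x - 4)(x + 4), each dividing the next. The characteristic polynomial is their product, (x - 4)(x + 4)^2.

The rational canonical form is the block-diagonal matrix of companion matrices C(f_i):
R = [[-4, 0, 0], [0, 0, 16], [0, 1, 0]].

R = [[-4, 0, 0], [0, 0, 16], [0, 1, 0]]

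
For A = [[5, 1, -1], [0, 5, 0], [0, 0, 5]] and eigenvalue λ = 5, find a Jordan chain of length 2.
We seek v_1 ∈ ker((A - 5I)^2) \ ker(A - 5I), then set v_{i+1} = (A - 5I) v_i.

One such chain is v_1 = [[2, 1, 0]]^T, v_2 = [[1, 0, 0]]^T. Check: (A - 5I) v_2 = [[0, 0, 0]]^T = 0.

v_1 = [[2, 1, 0]]^T, v_2 = [[1, 0, 0]]^T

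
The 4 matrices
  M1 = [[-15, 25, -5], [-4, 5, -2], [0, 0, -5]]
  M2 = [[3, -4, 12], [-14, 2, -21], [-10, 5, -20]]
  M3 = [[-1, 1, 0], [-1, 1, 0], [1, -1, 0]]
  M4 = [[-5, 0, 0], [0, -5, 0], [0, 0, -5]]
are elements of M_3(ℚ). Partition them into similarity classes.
Characteristic polynomials: χ_{M1} = (x + 5)^3, χ_{M2} = (x + 5)^3, χ_{M3} = x^3, χ_{M4} = (x + 5)^3.

{M1, M2}: invariant factors x + 5, (x + 5)^2.

{M3}: invariant factors x, x^2.

{M4}: invariant factors x + 5, x + 5, x + 5.

Matrices are similar if and only if their invariant-factor lists agree; the partition into similarity classes is {M1, M2}, {M3}, {M4}.

3 classes: {M1, M2}, {M3}, {M4}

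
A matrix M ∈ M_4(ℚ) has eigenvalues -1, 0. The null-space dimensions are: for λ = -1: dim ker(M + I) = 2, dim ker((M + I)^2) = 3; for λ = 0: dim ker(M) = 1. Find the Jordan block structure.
λ = -1: successive nullity increments [2, 1] count blocks of size ≥ k; block sizes are [2, 1].
λ = 0: successive nullity increments [1] count blocks of size ≥ k; block sizes are [1].

Jordan blocks: (-1, 2), (-1, 1), (0, 1)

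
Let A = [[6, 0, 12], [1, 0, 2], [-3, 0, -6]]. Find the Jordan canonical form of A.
The characteristic polynomial is det(xI - A) = x^3, so the eigenvalues are 0 (algebraic multiplicity 3).

For λ = 0: rank(A) = 1, rank(A^2) = 0. The eigenspace has dimension 3 - 1 = 2, so there are 2 Jordan blocks; the rank sequence gives block sizes [2, 1].

Assembling the blocks gives the Jordan form J above.

J = [[0, 1, 0], [0, 0, 0], [0, 0, 0]]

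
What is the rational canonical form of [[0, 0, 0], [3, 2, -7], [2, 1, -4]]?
The invariant factors of A (the non-unit diagonal entries of the Smith normal form of xI - A over ℚ[x]) are x(x^2 + 2x - 1), each dividing the next. The characteristic polynomial is their product, x(x^2 + 2x - 1).

The rational canonical form is the block-diagonal matrix of companion matrices C(f_i):
R = [[0, 0, 0], [1, 0, 1], [0, 1, -2]].

Note the characteristic polynomial does not split into linear factors over ℚ, so A has no Jordan form over ℚ; the rational canonical form exists over any field.

R = [[0, 0, 0], [1, 0, 1], [0, 1, -2]]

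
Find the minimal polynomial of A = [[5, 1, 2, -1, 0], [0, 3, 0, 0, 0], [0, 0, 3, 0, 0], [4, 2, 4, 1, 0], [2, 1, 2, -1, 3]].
m_A(x) = (x - 3)^2

The characteristic polynomial factors as (x - 3)^5. The minimal polynomial is ∏(x - λ)^{k_λ} where k_λ is the size of the largest Jordan block at λ.

For λ = 3: rank(A - 3I) = 1, and the largest Jordan block has size 2 (the smallest k with rank((A - 3I)^k) = rank((A - 3I)^(k+1))).

So m_A(x) = (x - 3)^2.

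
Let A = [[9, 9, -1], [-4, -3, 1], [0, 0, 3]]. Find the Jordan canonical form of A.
The characteristic polynomial is det(xI - A) = (x - 3)^3, so the eigenvalues are 3 (algebraic multiplicity 3).

For λ = 3: rank(A - 3I) = 2, rank((A - 3I)^2) = 1, rank((A - 3I)^3) = 0. The eigenspace has dimension 3 - 2 = 1, so there is 1 Jordan block; the rank sequence gives block sizes [3].

Assembling the blocks gives the Jordan form J above.

J = [[3, 1, 0], [0, 3, 1], [0, 0, 3]]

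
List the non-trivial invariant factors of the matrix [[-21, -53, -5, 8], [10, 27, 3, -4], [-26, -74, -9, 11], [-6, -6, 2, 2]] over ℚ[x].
The Jordan structure of A has elementary divisors (x + 1)^3, (x - 2). Arranging the block sizes at each eigenvalue in decreasing order and taking row products gives the invariant factors.

Invariant factors (smallest first, each dividing the next): (x - 2)(x + 1)^3.

Check: the last factor (x - 2)(x + 1)^3 is the minimal polynomial, and the product (x - 2)(x + 1)^3 is the characteristic polynomial.

(x - 2)(x + 1)^3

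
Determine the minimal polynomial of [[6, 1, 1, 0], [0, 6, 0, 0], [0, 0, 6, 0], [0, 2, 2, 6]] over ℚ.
The characteristic polynomial factors as (x - 6)^4. The minimal polynomial is ∏(x - λ)^{k_λ} where k_λ is the size of the largest Jordan block at λ.

For λ = 6: rank(A - 6I) = 1, and the largest Jordan block has size 2 (the smallest k with rank((A - 6I)^k) = rank((A - 6I)^(k+1))).

So m_A(x) = (x - 6)^2.

m_A(x) = (x - 6)^2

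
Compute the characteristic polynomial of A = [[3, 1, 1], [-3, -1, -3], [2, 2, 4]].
χ_A(x) = (x - 2)^3

xI - A = [[x - 3, -1, -1], [3, x + 1, 3], [-2, -2, x - 4]].

Expanding det(xI - A) along the first row:
det(xI - A) = + (x - 3)·det([[x + 1, 3], [-2, x - 4]]) - (-1)·det([[3, 3], [-2, x - 4]]) + (-1)·det([[3, x + 1], [-2, -2]]).

Evaluating gives χ_A(x) = x^3 - 6x^2 + 12x - 8 = (x - 2)^3.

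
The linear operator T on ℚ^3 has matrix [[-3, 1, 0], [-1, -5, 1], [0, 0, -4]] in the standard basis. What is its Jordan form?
The characteristic polynomial is det(xI - A) = (x + 4)^3, so the eigenvalues are -4 (algebraic multiplicity 3).

For λ = -4: rank(A + 4I) = 2, rank((A + 4I)^2) = 1, rank((A + 4I)^3) = 0. The eigenspace has dimension 3 - 2 = 1, so there is 1 Jordan block; the rank sequence gives block sizes [3].

Assembling the blocks gives the Jordan form J above.

J = [[-4, 1, 0], [0, -4, 1], [0, 0, -4]]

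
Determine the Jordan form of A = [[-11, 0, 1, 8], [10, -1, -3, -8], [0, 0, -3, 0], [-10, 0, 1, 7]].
J = [[-3, 1, 0, 0], [0, -3, 0, 0], [0, 0, -1, 0], [0, 0, 0, -1]]

The characteristic polynomial is det(xI - A) = (x + 1)^2(x + 3)^2, so the eigenvalues are -3 (algebraic multiplicity 2), -1 (algebraic multiplicity 2).

For λ = -3: rank(A + 3I) = 3, rank((A + 3I)^2) = 2. The eigenspace has dimension 4 - 3 = 1, so there is 1 Jordan block; the rank sequence gives block sizes [2].

For λ = -1: rank(A + I) = 2. The eigenspace has dimension 4 - 2 = 2, so there are 2 Jordan blocks; the rank sequence gives block sizes [1, 1].

Assembling the blocks gives the Jordan form J above.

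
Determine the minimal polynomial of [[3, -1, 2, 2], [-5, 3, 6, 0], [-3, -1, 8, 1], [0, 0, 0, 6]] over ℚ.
The characteristic polynomial factors as (x - 6)^2(x - 4)^2. The minimal polynomial is ∏(x - λ)^{k_λ} where k_λ is the size of the largest Jordan block at λ.

For λ = 4: rank(A - 4I) = 3, and the largest Jordan block has size 2 (the smallest k with rank((A - 4I)^k) = rank((A - 4I)^(k+1))).
For λ = 6: rank(A - 6I) = 3, and the largest Jordan block has size 2 (the smallest k with rank((A - 6I)^k) = rank((A - 6I)^(k+1))).

So m_A(x) = (x - 6)^2(x - 4)^2.

m_A(x) = (x - 6)^2(x - 4)^2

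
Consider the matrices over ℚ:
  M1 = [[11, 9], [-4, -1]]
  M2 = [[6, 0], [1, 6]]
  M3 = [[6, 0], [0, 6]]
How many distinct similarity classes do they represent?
Characteristic polynomials: χ_{M1} = (x - 5)^2, χ_{M2} = (x - 6)^2, χ_{M3} = (x - 6)^2.

{M1}: invariant factors (x - 5)^2.

{M2}: invariant factors (x - 6)^2.

{M3}: invariant factors x - 6, x - 6.

Matrices are similar if and only if their invariant-factor lists agree; the partition into similarity classes is {M1}, {M2}, {M3}.

3 classes: {M1}, {M2}, {M3}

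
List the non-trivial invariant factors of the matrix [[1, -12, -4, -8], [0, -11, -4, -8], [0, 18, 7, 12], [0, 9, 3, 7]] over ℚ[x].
x - 1, x - 1, (x - 1)^2

The Jordan structure of A has elementary divisors (x - 1)^2, (x - 1), (x - 1). Arranging the block sizes at each eigenvalue in decreasing order and taking row products gives the invariant factors.

Invariant factors (smallest first, each dividing the next): x - 1, x - 1, (x - 1)^2.

Check: the last factor (x - 1)^2 is the minimal polynomial, and the product (x - 1)^4 is the characteristic polynomial.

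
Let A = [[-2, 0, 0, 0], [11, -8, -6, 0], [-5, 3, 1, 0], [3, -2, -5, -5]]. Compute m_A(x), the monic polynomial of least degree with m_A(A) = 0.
m_A(x) = (x + 2)^2(x + 5)^2

The characteristic polynomial factors as (x + 2)^2(x + 5)^2. The minimal polynomial is ∏(x - λ)^{k_λ} where k_λ is the size of the largest Jordan block at λ.

For λ = -5: rank(A + 5I) = 3, and the largest Jordan block has size 2 (the smallest k with rank((A + 5I)^k) = rank((A + 5I)^(k+1))).
For λ = -2: rank(A + 2I) = 3, and the largest Jordan block has size 2 (the smallest k with rank((A + 2I)^k) = rank((A + 2I)^(k+1))).

So m_A(x) = (x + 2)^2(x + 5)^2.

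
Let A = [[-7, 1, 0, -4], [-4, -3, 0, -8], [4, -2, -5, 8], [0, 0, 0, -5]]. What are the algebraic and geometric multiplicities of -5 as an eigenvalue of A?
The characteristic polynomial is (x + 5)^4, so the factor x + 5 appears with exponent 4: the algebraic multiplicity is 4.

rank(A + 5I) = 1, so the eigenspace has dimension 4 - 1 = 3: the geometric multiplicity is 3.

Since 3 < 4, A is not diagonalizable.

algebraic multiplicity 4, geometric multiplicity 3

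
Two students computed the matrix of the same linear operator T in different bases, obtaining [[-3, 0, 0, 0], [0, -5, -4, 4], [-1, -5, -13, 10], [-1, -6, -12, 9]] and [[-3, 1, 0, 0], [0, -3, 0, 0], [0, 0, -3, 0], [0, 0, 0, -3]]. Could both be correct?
No.

Both have characteristic polynomial (x + 3)^4 and minimal polynomial (x + 3)^2. But rank(A + 3I) = 2 for A while rank(B + 3I) = 1 for B, so the number of Jordan blocks at λ = -3 differs. A and B are not similar.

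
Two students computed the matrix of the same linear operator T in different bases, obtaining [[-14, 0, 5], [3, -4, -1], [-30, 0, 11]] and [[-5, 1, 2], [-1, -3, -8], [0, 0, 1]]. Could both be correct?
Yes.

Two matrices over a field are similar if and only if they have the same invariant factors.

Both A and B have characteristic polynomial (x - 1)(x + 4)^2 and minimal polynomial (x - 1)(x + 4)^2. Computing further, both have invariant factors (x - 1)(x + 4)^2. Hence A and B are similar.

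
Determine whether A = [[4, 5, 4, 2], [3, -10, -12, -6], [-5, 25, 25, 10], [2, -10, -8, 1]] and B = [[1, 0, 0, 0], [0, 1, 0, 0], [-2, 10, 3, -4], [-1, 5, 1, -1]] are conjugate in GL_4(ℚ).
No.

trace(A) = 20 but trace(B) = 4. The trace is a similarity invariant, so A and B are not similar.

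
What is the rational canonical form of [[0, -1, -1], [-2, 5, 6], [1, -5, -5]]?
R = [[0, 0, -1], [1, 0, -4], [0, 1, 0]]

The invariant factors of A (the non-unit diagonal entries of the Smith normal form of xI - A over ℚ[x]) are x^3 + 4x + 1, each dividing the next. The characteristic polynomial is their product, x^3 + 4x + 1.

The rational canonical form is the block-diagonal matrix of companion matrices C(f_i):
R = [[0, 0, -1], [1, 0, -4], [0, 1, 0]].

Note the characteristic polynomial does not split into linear factors over ℚ, so A has no Jordan form over ℚ; the rational canonical form exists over any field.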